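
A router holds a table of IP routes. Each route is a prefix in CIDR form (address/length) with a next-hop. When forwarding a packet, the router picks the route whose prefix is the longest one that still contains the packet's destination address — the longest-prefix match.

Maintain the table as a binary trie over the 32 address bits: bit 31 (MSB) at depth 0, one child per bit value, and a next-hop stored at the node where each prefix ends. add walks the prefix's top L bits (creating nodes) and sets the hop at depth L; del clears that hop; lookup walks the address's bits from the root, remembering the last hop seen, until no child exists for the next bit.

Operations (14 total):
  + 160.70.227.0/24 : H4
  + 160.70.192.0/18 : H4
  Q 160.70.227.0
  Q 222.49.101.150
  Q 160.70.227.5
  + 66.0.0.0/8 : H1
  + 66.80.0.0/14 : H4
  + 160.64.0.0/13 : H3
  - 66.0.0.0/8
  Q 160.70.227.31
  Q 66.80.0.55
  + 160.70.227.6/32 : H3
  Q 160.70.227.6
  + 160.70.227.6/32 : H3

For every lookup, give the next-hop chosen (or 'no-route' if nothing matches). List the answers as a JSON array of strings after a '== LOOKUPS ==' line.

Apply in order:
  + 160.70.227.0/24 (H4) depth=24
  + 160.70.192.0/18 (H4) depth=18
  Q 160.70.227.0: descend 101000000100011011100011 ; hops seen [H4,H4] ; pick H4
  Q 222.49.101.150: descend 1 ; hops seen [∅] ; pick no-route
  Q 160.70.227.5: descend 101000000100011011100011 ; hops seen [H4,H4] ; pick H4
  + 66.0.0.0/8 (H1) depth=8
  + 66.80.0.0/14 (H4) depth=14
  + 160.64.0.0/13 (H3) depth=13
  del 66.0.0.0/8 (clear depth 8)
  Q 160.70.227.31: descend 101000000100011011100011 ; hops seen [H3,H4,H4] ; pick H4
  Q 66.80.0.55: descend 01000010010100 ; hops seen [H4] ; pick H4
  + 160.70.227.6/32 (H3) depth=32
  Q 160.70.227.6: descend 10100000010001101110001100000110 ; hops seen [H3,H4,H4,H3] ; pick H3
  + 160.70.227.6/32 (H3) depth=32

== LOOKUPS ==
["H4","no-route","H4","H4","H4","H3"]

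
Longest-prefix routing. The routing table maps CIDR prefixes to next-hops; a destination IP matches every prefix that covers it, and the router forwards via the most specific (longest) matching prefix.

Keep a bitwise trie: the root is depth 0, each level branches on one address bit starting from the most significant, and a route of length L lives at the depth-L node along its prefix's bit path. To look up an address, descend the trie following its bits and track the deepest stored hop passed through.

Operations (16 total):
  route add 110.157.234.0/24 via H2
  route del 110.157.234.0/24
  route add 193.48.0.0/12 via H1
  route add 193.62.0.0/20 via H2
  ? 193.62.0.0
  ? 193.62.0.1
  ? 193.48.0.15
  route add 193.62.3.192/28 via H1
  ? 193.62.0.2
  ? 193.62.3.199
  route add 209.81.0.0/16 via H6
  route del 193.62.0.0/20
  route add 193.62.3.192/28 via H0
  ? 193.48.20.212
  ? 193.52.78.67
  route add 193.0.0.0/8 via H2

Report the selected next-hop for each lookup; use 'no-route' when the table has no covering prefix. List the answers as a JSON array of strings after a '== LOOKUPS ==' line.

Trace:
  + 110.157.234.0/24 (H2) depth=24
  del 110.157.234.0/24 (clear depth 24)
  + 193.48.0.0/12 (H1) depth=12
  + 193.62.0.0/20 (H2) depth=20
  ? 193.62.0.0  path d0:-→d1:-→d2:-→d3:-→d4:-→d5:-→d6:-→d7:-→d8:-→d9:-→d10:-→d11:-→d12:H1→d13:-→d14:-→d15:-→d16:-→d17:-→d18:-→d19:-→d20:H2  best=H2
  ? 193.62.0.1  path d0:-→d1:-→d2:-→d3:-→d4:-→d5:-→d6:-→d7:-→d8:-→d9:-→d10:-→d11:-→d12:H1→d13:-→d14:-→d15:-→d16:-→d17:-→d18:-→d19:-→d20:H2  best=H2
  ? 193.48.0.15  path d0:-→d1:-→d2:-→d3:-→d4:-→d5:-→d6:-→d7:-→d8:-→d9:-→d10:-→d11:-→d12:H1  best=H1
  + 193.62.3.192/28 (H1) depth=28
  ? 193.62.0.2  path d0:-→d1:-→d2:-→d3:-→d4:-→d5:-→d6:-→d7:-→d8:-→d9:-→d10:-→d11:-→d12:H1→d13:-→d14:-→d15:-→d16:-→d17:-→d18:-→d19:-→d20:H2→d21:-→d22:-  best=H2
  ? 193.62.3.199  path d0:-→d1:-→d2:-→d3:-→d4:-→d5:-→d6:-→d7:-→d8:-→d9:-→d10:-→d11:-→d12:H1→d13:-→d14:-→d15:-→d16:-→d17:-→d18:-→d19:-→d20:H2→d21:-→d22:-→d23:-→d24:-→d25:-→d26:-→d27:-→d28:H1  best=H1
  + 209.81.0.0/16 (H6) depth=16
  del 193.62.0.0/20 (clear depth 20)
  + 193.62.3.192/28 (H0) depth=28
  ? 193.48.20.212  path d0:-→d1:-→d2:-→d3:-→d4:-→d5:-→d6:-→d7:-→d8:-→d9:-→d10:-→d11:-→d12:H1  best=H1
  ? 193.52.78.67  path d0:-→d1:-→d2:-→d3:-→d4:-→d5:-→d6:-→d7:-→d8:-→d9:-→d10:-→d11:-→d12:H1  best=H1
  + 193.0.0.0/8 (H2) depth=8

== LOOKUPS ==
["H2","H2","H1","H2","H1","H1","H1"]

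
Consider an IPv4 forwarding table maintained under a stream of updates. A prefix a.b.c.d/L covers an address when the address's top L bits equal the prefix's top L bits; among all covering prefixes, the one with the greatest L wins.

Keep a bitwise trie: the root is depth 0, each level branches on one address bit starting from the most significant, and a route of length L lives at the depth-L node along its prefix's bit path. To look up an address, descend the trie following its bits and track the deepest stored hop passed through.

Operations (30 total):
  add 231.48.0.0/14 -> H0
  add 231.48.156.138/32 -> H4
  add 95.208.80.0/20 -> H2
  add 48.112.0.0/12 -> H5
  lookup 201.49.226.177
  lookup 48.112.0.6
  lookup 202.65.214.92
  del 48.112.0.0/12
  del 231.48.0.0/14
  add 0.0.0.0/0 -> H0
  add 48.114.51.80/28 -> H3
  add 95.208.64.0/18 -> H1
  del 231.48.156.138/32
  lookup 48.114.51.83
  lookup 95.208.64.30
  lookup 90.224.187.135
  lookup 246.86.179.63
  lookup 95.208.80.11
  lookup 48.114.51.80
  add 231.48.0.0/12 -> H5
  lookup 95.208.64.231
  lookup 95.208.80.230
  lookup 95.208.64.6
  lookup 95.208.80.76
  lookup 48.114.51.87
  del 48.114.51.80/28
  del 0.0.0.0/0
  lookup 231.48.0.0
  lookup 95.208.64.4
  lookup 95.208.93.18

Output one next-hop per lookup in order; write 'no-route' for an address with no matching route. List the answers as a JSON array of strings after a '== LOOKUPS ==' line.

Apply in order:
  add 231.48.0.0/14 -> H0 at depth 14
  add 231.48.156.138/32 -> H4 at depth 32
  add 95.208.80.0/20 -> H2 at depth 20
  add 48.112.0.0/12 -> H5 at depth 12
  ? 201.49.226.177  path d0:-→d1:-→d2:-  best=no-route
  ? 48.112.0.6  path d0:-→d1:-→d2:-→d3:-→d4:-→d5:-→d6:-→d7:-→d8:-→d9:-→d10:-→d11:-→d12:H5  best=H5
  ? 202.65.214.92  path d0:-→d1:-→d2:-  best=no-route
  - 48.112.0.0/12 clear@12
  - 231.48.0.0/14 clear@14
  add 0.0.0.0/0 -> H0 at depth 0
  add 48.114.51.80/28 -> H3 at depth 28
  add 95.208.64.0/18 -> H1 at depth 18
  - 231.48.156.138/32 clear@32
  ? 48.114.51.83  path d0:H0→d1:-→d2:-→d3:-→d4:-→d5:-→d6:-→d7:-→d8:-→d9:-→d10:-→d11:-→d12:-→d13:-→d14:-→d15:-→d16:-→d17:-→d18:-→d19:-→d20:-→d21:-→d22:-→d23:-→d24:-→d25:-→d26:-→d27:-→d28:H3  best=H3
  ? 95.208.64.30  path d0:H0→d1:-→d2:-→d3:-→d4:-→d5:-→d6:-→d7:-→d8:-→d9:-→d10:-→d11:-→d12:-→d13:-→d14:-→d15:-→d16:-→d17:-→d18:H1→d19:-  best=H1
  ? 90.224.187.135  path d0:H0→d1:-→d2:-→d3:-→d4:-→d5:-  best=H0
  ? 246.86.179.63  path d0:H0→d1:-→d2:-→d3:-  best=H0
  ? 95.208.80.11  path d0:H0→d1:-→d2:-→d3:-→d4:-→d5:-→d6:-→d7:-→d8:-→d9:-→d10:-→d11:-→d12:-→d13:-→d14:-→d15:-→d16:-→d17:-→d18:H1→d19:-→d20:H2  best=H2
  ? 48.114.51.80  path d0:H0→d1:-→d2:-→d3:-→d4:-→d5:-→d6:-→d7:-→d8:-→d9:-→d10:-→d11:-→d12:-→d13:-→d14:-→d15:-→d16:-→d17:-→d18:-→d19:-→d20:-→d21:-→d22:-→d23:-→d24:-→d25:-→d26:-→d27:-→d28:H3  best=H3
  add 231.48.0.0/12 -> H5 at depth 12
  ? 95.208.64.231  path d0:H0→d1:-→d2:-→d3:-→d4:-→d5:-→d6:-→d7:-→d8:-→d9:-→d10:-→d11:-→d12:-→d13:-→d14:-→d15:-→d16:-→d17:-→d18:H1→d19:-  best=H1
  ? 95.208.80.230  path d0:H0→d1:-→d2:-→d3:-→d4:-→d5:-→d6:-→d7:-→d8:-→d9:-→d10:-→d11:-→d12:-→d13:-→d14:-→d15:-→d16:-→d17:-→d18:H1→d19:-→d20:H2  best=H2
  ? 95.208.64.6  path d0:H0→d1:-→d2:-→d3:-→d4:-→d5:-→d6:-→d7:-→d8:-→d9:-→d10:-→d11:-→d12:-→d13:-→d14:-→d15:-→d16:-→d17:-→d18:H1→d19:-  best=H1
  ? 95.208.80.76  path d0:H0→d1:-→d2:-→d3:-→d4:-→d5:-→d6:-→d7:-→d8:-→d9:-→d10:-→d11:-→d12:-→d13:-→d14:-→d15:-→d16:-→d17:-→d18:H1→d19:-→d20:H2  best=H2
  ? 48.114.51.87  path d0:H0→d1:-→d2:-→d3:-→d4:-→d5:-→d6:-→d7:-→d8:-→d9:-→d10:-→d11:-→d12:-→d13:-→d14:-→d15:-→d16:-→d17:-→d18:-→d19:-→d20:-→d21:-→d22:-→d23:-→d24:-→d25:-→d26:-→d27:-→d28:H3  best=H3
  - 48.114.51.80/28 clear@28
  - 0.0.0.0/0 clear@0
  ? 231.48.0.0  path d0:-→d1:-→d2:-→d3:-→d4:-→d5:-→d6:-→d7:-→d8:-→d9:-→d10:-→d11:-→d12:H5→d13:-→d14:-→d15:-→d16:-  best=H5
  ? 95.208.64.4  path d0:-→d1:-→d2:-→d3:-→d4:-→d5:-→d6:-→d7:-→d8:-→d9:-→d10:-→d11:-→d12:-→d13:-→d14:-→d15:-→d16:-→d17:-→d18:H1→d19:-  best=H1
  ? 95.208.93.18  path d0:-→d1:-→d2:-→d3:-→d4:-→d5:-→d6:-→d7:-→d8:-→d9:-→d10:-→d11:-→d12:-→d13:-→d14:-→d15:-→d16:-→d17:-→d18:H1→d19:-→d20:H2  best=H2

== LOOKUPS ==
["no-route","H5","no-route","H3","H1","H0","H0","H2","H3","H1","H2","H1","H2","H3","H5","H1","H2"]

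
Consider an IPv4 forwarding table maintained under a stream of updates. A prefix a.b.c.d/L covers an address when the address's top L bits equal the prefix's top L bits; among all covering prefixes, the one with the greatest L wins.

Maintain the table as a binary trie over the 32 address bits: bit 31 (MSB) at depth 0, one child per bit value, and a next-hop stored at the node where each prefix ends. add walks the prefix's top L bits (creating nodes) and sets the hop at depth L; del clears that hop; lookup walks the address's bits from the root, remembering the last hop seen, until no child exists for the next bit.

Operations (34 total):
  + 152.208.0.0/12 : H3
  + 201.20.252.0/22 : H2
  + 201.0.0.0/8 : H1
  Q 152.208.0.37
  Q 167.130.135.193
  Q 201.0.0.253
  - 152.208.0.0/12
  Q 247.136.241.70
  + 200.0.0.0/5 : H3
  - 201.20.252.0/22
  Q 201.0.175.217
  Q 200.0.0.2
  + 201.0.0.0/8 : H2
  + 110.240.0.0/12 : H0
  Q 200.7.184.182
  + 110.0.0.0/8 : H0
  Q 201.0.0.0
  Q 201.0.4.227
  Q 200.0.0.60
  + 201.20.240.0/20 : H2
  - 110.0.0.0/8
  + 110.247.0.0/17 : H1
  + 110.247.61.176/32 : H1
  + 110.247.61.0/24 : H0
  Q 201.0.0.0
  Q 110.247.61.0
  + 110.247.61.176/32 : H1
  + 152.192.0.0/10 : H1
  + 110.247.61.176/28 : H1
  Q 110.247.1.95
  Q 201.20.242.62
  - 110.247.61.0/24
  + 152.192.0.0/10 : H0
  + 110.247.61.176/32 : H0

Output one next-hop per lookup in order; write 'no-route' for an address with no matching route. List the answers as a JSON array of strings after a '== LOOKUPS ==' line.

Process each operation:
  + 152.208.0.0/12 (H3) depth=12
  + 201.20.252.0/22 (H2) depth=22
  + 201.0.0.0/8 (H1) depth=8
  Q 152.208.0.37: descend 100110001101 ; hops seen [H3] ; pick H3
  Q 167.130.135.193: descend 10 ; hops seen [∅] ; pick no-route
  Q 201.0.0.253: descend 11001001000 ; hops seen [H1] ; pick H1
  del 152.208.0.0/12 (clear depth 12)
  Q 247.136.241.70: descend 11 ; hops seen [∅] ; pick no-route
  + 200.0.0.0/5 (H3) depth=5
  del 201.20.252.0/22 (clear depth 22)
  Q 201.0.175.217: descend 11001001000 ; hops seen [H3,H1] ; pick H1
  Q 200.0.0.2: descend 1100100 ; hops seen [H3] ; pick H3
  + 201.0.0.0/8 (H2) depth=8
  + 110.240.0.0/12 (H0) depth=12
  Q 200.7.184.182: descend 1100100 ; hops seen [H3] ; pick H3
  + 110.0.0.0/8 (H0) depth=8
  Q 201.0.0.0: descend 11001001000 ; hops seen [H3,H2] ; pick H2
  Q 201.0.4.227: descend 11001001000 ; hops seen [H3,H2] ; pick H2
  Q 200.0.0.60: descend 1100100 ; hops seen [H3] ; pick H3
  + 201.20.240.0/20 (H2) depth=20
  del 110.0.0.0/8 (clear depth 8)
  + 110.247.0.0/17 (H1) depth=17
  + 110.247.61.176/32 (H1) depth=32
  + 110.247.61.0/24 (H0) depth=24
  Q 201.0.0.0: descend 11001001000 ; hops seen [H3,H2] ; pick H2
  Q 110.247.61.0: descend 011011101111011100111101 ; hops seen [H0,H1,H0] ; pick H0
  + 110.247.61.176/32 (H1) depth=32
  + 152.192.0.0/10 (H1) depth=10
  + 110.247.61.176/28 (H1) depth=28
  Q 110.247.1.95: descend 011011101111011100 ; hops seen [H0,H1] ; pick H1
  Q 201.20.242.62: descend 11001001000101001111 ; hops seen [H3,H2,H2] ; pick H2
  del 110.247.61.0/24 (clear depth 24)
  + 152.192.0.0/10 (H0) depth=10
  + 110.247.61.176/32 (H0) depth=32

== LOOKUPS ==
["H3","no-route","H1","no-route","H1","H3","H3","H2","H2","H3","H2","H0","H1","H2"]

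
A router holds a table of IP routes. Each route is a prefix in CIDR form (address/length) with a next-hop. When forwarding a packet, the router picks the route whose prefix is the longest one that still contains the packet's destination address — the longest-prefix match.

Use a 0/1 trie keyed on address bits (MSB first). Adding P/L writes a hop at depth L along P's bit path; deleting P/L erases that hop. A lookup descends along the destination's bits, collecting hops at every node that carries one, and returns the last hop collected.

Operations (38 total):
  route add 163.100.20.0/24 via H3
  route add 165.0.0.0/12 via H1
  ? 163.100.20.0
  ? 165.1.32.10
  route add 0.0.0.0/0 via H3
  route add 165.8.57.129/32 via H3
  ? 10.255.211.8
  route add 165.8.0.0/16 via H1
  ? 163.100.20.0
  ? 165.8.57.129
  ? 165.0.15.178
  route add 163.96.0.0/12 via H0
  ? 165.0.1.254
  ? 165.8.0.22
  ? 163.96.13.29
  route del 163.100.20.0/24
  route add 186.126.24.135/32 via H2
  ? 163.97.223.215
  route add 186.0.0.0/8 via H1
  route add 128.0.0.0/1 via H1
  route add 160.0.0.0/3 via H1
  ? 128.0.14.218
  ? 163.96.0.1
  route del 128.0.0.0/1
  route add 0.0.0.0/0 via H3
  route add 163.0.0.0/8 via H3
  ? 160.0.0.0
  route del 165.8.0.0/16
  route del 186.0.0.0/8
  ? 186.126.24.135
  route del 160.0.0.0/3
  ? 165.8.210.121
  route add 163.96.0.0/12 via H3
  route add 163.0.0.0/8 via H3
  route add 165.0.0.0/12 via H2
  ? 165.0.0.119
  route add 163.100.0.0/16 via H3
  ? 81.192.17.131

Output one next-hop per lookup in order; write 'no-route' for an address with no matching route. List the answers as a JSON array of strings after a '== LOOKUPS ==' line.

Process each operation:
  + 163.100.20.0/24 (H3) depth=24
  + 165.0.0.0/12 (H1) depth=12
  Q 163.100.20.0: descend 101000110110010000010100 ; hops seen [H3] ; pick H3
  Q 165.1.32.10: descend 101001010000 ; hops seen [H1] ; pick H1
  + 0.0.0.0/0 (H3) depth=0
  + 165.8.57.129/32 (H3) depth=32
  Q 10.255.211.8: descend ε ; hops seen [H3] ; pick H3
  + 165.8.0.0/16 (H1) depth=16
  Q 163.100.20.0: descend 101000110110010000010100 ; hops seen [H3,H3] ; pick H3
  Q 165.8.57.129: descend 10100101000010000011100110000001 ; hops seen [H3,H1,H1,H3] ; pick H3
  Q 165.0.15.178: descend 101001010000 ; hops seen [H3,H1] ; pick H1
  + 163.96.0.0/12 (H0) depth=12
  Q 165.0.1.254: descend 101001010000 ; hops seen [H3,H1] ; pick H1
  Q 165.8.0.22: descend 101001010000100000 ; hops seen [H3,H1,H1] ; pick H1
  Q 163.96.13.29: descend 1010001101100 ; hops seen [H3,H0] ; pick H0
  - 163.100.20.0/24 clear@24
  + 186.126.24.135/32 (H2) depth=32
  Q 163.97.223.215: descend 1010001101100 ; hops seen [H3,H0] ; pick H0
  + 186.0.0.0/8 (H1) depth=8
  + 128.0.0.0/1 (H1) depth=1
  + 160.0.0.0/3 (H1) depth=3
  Q 128.0.14.218: descend 10 ; hops seen [H3,H1] ; pick H1
  Q 163.96.0.1: descend 1010001101100 ; hops seen [H3,H1,H1,H0] ; pick H0
  - 128.0.0.0/1 clear@1
  + 0.0.0.0/0 (H3) depth=0
  + 163.0.0.0/8 (H3) depth=8
  Q 160.0.0.0: descend 101000 ; hops seen [H3,H1] ; pick H1
  - 165.8.0.0/16 clear@16
  - 186.0.0.0/8 clear@8
  Q 186.126.24.135: descend 10111010011111100001100010000111 ; hops seen [H3,H1,H2] ; pick H2
  - 160.0.0.0/3 clear@3
  Q 165.8.210.121: descend 1010010100001000 ; hops seen [H3,H1] ; pick H1
  + 163.96.0.0/12 (H3) depth=12
  + 163.0.0.0/8 (H3) depth=8
  + 165.0.0.0/12 (H2) depth=12
  Q 165.0.0.119: descend 101001010000 ; hops seen [H3,H2] ; pick H2
  + 163.100.0.0/16 (H3) depth=16
  Q 81.192.17.131: descend ε ; hops seen [H3] ; pick H3

== LOOKUPS ==
["H3","H1","H3","H3","H3","H1","H1","H1","H0","H0","H1","H0","H1","H2","H1","H2","H3"]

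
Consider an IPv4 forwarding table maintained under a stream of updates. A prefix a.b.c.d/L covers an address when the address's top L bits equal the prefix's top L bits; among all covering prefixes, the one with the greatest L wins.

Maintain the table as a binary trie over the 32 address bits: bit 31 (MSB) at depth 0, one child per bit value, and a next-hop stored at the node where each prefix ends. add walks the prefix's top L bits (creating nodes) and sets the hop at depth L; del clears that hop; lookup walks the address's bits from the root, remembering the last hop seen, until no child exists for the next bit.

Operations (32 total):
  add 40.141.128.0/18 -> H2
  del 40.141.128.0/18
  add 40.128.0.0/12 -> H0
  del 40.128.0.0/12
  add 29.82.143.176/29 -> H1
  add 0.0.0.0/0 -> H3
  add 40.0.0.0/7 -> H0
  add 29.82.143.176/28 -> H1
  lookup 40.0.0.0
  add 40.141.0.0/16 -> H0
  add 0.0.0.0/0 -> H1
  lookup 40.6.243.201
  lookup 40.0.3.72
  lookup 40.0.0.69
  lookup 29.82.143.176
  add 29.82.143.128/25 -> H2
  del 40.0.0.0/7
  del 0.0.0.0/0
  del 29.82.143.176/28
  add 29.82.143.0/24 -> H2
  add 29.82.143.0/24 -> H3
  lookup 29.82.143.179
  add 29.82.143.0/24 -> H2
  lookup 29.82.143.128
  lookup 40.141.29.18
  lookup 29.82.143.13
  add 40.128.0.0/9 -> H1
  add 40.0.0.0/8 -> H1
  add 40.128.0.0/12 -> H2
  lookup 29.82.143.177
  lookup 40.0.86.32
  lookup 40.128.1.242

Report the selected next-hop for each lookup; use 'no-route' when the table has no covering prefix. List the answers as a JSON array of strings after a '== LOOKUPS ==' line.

Apply in order:
  add 40.141.128.0/18 -> H2 at depth 18
  del 40.141.128.0/18 (clear depth 18)
  add 40.128.0.0/12 -> H0 at depth 12
  del 40.128.0.0/12 (clear depth 12)
  add 29.82.143.176/29 -> H1 at depth 29
  add 0.0.0.0/0 -> H3 at depth 0
  add 40.0.0.0/7 -> H0 at depth 7
  add 29.82.143.176/28 -> H1 at depth 28
  lookup 40.0.0.0: bits 00101000 walk d0:H3→d1:-→d2:-→d3:-→d4:-→d5:-→d6:-→d7:H0→d8:- -> H0
  add 40.141.0.0/16 -> H0 at depth 16
  add 0.0.0.0/0 -> H1 at depth 0
  lookup 40.6.243.201: bits 00101000 walk d0:H1→d1:-→d2:-→d3:-→d4:-→d5:-→d6:-→d7:H0→d8:- -> H0
  lookup 40.0.3.72: bits 00101000 walk d0:H1→d1:-→d2:-→d3:-→d4:-→d5:-→d6:-→d7:H0→d8:- -> H0
  lookup 40.0.0.69: bits 00101000 walk d0:H1→d1:-→d2:-→d3:-→d4:-→d5:-→d6:-→d7:H0→d8:- -> H0
  lookup 29.82.143.176: bits 00011101010100101000111110110 walk d0:H1→d1:-→d2:-→d3:-→d4:-→d5:-→d6:-→d7:-→d8:-→d9:-→d10:-→d11:-→d12:-→d13:-→d14:-→d15:-→d16:-→d17:-→d18:-→d19:-→d20:-→d21:-→d22:-→d23:-→d24:-→d25:-→d26:-→d27:-→d28:H1→d29:H1 -> H1
  add 29.82.143.128/25 -> H2 at depth 25
  del 40.0.0.0/7 (clear depth 7)
  del 0.0.0.0/0 (clear depth 0)
  del 29.82.143.176/28 (clear depth 28)
  add 29.82.143.0/24 -> H2 at depth 24
  add 29.82.143.0/24 -> H3 at depth 24
  lookup 29.82.143.179: bits 00011101010100101000111110110 walk d0:-→d1:-→d2:-→d3:-→d4:-→d5:-→d6:-→d7:-→d8:-→d9:-→d10:-→d11:-→d12:-→d13:-→d14:-→d15:-→d16:-→d17:-→d18:-→d19:-→d20:-→d21:-→d22:-→d23:-→d24:H3→d25:H2→d26:-→d27:-→d28:-→d29:H1 -> H1
  add 29.82.143.0/24 -> H2 at depth 24
  lookup 29.82.143.128: bits 00011101010100101000111110 walk d0:-→d1:-→d2:-→d3:-→d4:-→d5:-→d6:-→d7:-→d8:-→d9:-→d10:-→d11:-→d12:-→d13:-→d14:-→d15:-→d16:-→d17:-→d18:-→d19:-→d20:-→d21:-→d22:-→d23:-→d24:H2→d25:H2→d26:- -> H2
  lookup 40.141.29.18: bits 0010100010001101 walk d0:-→d1:-→d2:-→d3:-→d4:-→d5:-→d6:-→d7:-→d8:-→d9:-→d10:-→d11:-→d12:-→d13:-→d14:-→d15:-→d16:H0 -> H0
  lookup 29.82.143.13: bits 000111010101001010001111 walk d0:-→d1:-→d2:-→d3:-→d4:-→d5:-→d6:-→d7:-→d8:-→d9:-→d10:-→d11:-→d12:-→d13:-→d14:-→d15:-→d16:-→d17:-→d18:-→d19:-→d20:-→d21:-→d22:-→d23:-→d24:H2 -> H2
  add 40.128.0.0/9 -> H1 at depth 9
  add 40.0.0.0/8 -> H1 at depth 8
  add 40.128.0.0/12 -> H2 at depth 12
  lookup 29.82.143.177: bits 00011101010100101000111110110 walk d0:-→d1:-→d2:-→d3:-→d4:-→d5:-→d6:-→d7:-→d8:-→d9:-→d10:-→d11:-→d12:-→d13:-→d14:-→d15:-→d16:-→d17:-→d18:-→d19:-→d20:-→d21:-→d22:-→d23:-→d24:H2→d25:H2→d26:-→d27:-→d28:-→d29:H1 -> H1
  lookup 40.0.86.32: bits 00101000 walk d0:-→d1:-→d2:-→d3:-→d4:-→d5:-→d6:-→d7:-→d8:H1 -> H1
  lookup 40.128.1.242: bits 001010001000 walk d0:-→d1:-→d2:-→d3:-→d4:-→d5:-→d6:-→d7:-→d8:H1→d9:H1→d10:-→d11:-→d12:H2 -> H2

== LOOKUPS ==
["H0","H0","H0","H0","H1","H1","H2","H0","H2","H1","H1","H2"]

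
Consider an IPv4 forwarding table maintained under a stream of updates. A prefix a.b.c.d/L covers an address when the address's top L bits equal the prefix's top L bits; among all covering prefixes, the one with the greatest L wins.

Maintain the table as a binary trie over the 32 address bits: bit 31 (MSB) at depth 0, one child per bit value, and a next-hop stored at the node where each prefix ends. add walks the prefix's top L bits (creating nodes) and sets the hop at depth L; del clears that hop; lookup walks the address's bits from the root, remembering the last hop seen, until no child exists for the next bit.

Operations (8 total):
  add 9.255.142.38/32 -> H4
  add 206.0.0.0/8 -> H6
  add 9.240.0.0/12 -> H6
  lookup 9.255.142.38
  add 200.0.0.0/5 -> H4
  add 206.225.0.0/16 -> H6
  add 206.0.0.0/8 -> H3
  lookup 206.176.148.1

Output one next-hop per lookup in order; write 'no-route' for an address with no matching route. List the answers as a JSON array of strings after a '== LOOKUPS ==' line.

Apply in order:
  + 9.255.142.38/32 (H4) depth=32
  + 206.0.0.0/8 (H6) depth=8
  + 9.240.0.0/12 (H6) depth=12
  Q 9.255.142.38: descend 00001001111111111000111000100110 ; hops seen [H6,H4] ; pick H4
  + 200.0.0.0/5 (H4) depth=5
  + 206.225.0.0/16 (H6) depth=16
  + 206.0.0.0/8 (H3) depth=8
  Q 206.176.148.1: descend 110011101 ; hops seen [H4,H3] ; pick H3

== LOOKUPS ==
["H4","H3"]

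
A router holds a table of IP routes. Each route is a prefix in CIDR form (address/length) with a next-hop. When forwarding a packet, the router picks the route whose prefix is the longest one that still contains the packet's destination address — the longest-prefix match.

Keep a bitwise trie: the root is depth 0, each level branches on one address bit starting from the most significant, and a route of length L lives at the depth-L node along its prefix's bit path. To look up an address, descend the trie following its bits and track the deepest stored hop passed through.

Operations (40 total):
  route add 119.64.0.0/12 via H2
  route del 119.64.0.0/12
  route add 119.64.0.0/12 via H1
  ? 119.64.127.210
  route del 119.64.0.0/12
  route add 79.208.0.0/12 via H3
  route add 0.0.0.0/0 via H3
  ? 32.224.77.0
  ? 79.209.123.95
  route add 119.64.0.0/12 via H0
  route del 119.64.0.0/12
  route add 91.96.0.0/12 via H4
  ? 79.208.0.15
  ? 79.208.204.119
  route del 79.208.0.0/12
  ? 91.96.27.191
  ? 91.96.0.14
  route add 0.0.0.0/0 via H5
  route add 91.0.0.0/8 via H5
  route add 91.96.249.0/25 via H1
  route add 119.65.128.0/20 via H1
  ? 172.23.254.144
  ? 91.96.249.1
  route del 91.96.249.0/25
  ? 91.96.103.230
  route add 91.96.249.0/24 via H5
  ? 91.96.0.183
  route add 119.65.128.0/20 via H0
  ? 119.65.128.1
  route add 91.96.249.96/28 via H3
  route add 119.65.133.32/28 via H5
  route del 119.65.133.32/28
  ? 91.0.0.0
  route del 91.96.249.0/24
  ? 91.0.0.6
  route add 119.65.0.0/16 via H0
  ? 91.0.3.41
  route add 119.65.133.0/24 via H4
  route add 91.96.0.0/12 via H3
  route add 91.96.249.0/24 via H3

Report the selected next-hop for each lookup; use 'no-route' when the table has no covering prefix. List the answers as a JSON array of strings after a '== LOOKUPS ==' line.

Trace:
  + 119.64.0.0/12 (H2) depth=12
  del 119.64.0.0/12 (clear depth 12)
  + 119.64.0.0/12 (H1) depth=12
  lookup 119.64.127.210: bits 011101110100 walk d0:-→d1:-→d2:-→d3:-→d4:-→d5:-→d6:-→d7:-→d8:-→d9:-→d10:-→d11:-→d12:H1 -> H1
  del 119.64.0.0/12 (clear depth 12)
  + 79.208.0.0/12 (H3) depth=12
  + 0.0.0.0/0 (H3) depth=0
  lookup 32.224.77.0: bits 0 walk d0:H3→d1:- -> H3
  lookup 79.209.123.95: bits 010011111101 walk d0:H3→d1:-→d2:-→d3:-→d4:-→d5:-→d6:-→d7:-→d8:-→d9:-→d10:-→d11:-→d12:H3 -> H3
  + 119.64.0.0/12 (H0) depth=12
  del 119.64.0.0/12 (clear depth 12)
  + 91.96.0.0/12 (H4) depth=12
  lookup 79.208.0.15: bits 010011111101 walk d0:H3→d1:-→d2:-→d3:-→d4:-→d5:-→d6:-→d7:-→d8:-→d9:-→d10:-→d11:-→d12:H3 -> H3
  lookup 79.208.204.119: bits 010011111101 walk d0:H3→d1:-→d2:-→d3:-→d4:-→d5:-→d6:-→d7:-→d8:-→d9:-→d10:-→d11:-→d12:H3 -> H3
  del 79.208.0.0/12 (clear depth 12)
  lookup 91.96.27.191: bits 010110110110 walk d0:H3→d1:-→d2:-→d3:-→d4:-→d5:-→d6:-→d7:-→d8:-→d9:-→d10:-→d11:-→d12:H4 -> H4
  lookup 91.96.0.14: bits 010110110110 walk d0:H3→d1:-→d2:-→d3:-→d4:-→d5:-→d6:-→d7:-→d8:-→d9:-→d10:-→d11:-→d12:H4 -> H4
  + 0.0.0.0/0 (H5) depth=0
  + 91.0.0.0/8 (H5) depth=8
  + 91.96.249.0/25 (H1) depth=25
  + 119.65.128.0/20 (H1) depth=20
  lookup 172.23.254.144: bits ε walk d0:H5 -> H5
  lookup 91.96.249.1: bits 0101101101100000111110010 walk d0:H5→d1:-→d2:-→d3:-→d4:-→d5:-→d6:-→d7:-→d8:H5→d9:-→d10:-→d11:-→d12:H4→d13:-→d14:-→d15:-→d16:-→d17:-→d18:-→d19:-→d20:-→d21:-→d22:-→d23:-→d24:-→d25:H1 -> H1
  del 91.96.249.0/25 (clear depth 25)
  lookup 91.96.103.230: bits 0101101101100000 walk d0:H5→d1:-→d2:-→d3:-→d4:-→d5:-→d6:-→d7:-→d8:H5→d9:-→d10:-→d11:-→d12:H4→d13:-→d14:-→d15:-→d16:- -> H4
  + 91.96.249.0/24 (H5) depth=24
  lookup 91.96.0.183: bits 0101101101100000 walk d0:H5→d1:-→d2:-→d3:-→d4:-→d5:-→d6:-→d7:-→d8:H5→d9:-→d10:-→d11:-→d12:H4→d13:-→d14:-→d15:-→d16:- -> H4
  + 119.65.128.0/20 (H0) depth=20
  lookup 119.65.128.1: bits 01110111010000011000 walk d0:H5→d1:-→d2:-→d3:-→d4:-→d5:-→d6:-→d7:-→d8:-→d9:-→d10:-→d11:-→d12:-→d13:-→d14:-→d15:-→d16:-→d17:-→d18:-→d19:-→d20:H0 -> H0
  + 91.96.249.96/28 (H3) depth=28
  + 119.65.133.32/28 (H5) depth=28
  del 119.65.133.32/28 (clear depth 28)
  lookup 91.0.0.0: bits 010110110 walk d0:H5→d1:-→d2:-→d3:-→d4:-→d5:-→d6:-→d7:-→d8:H5→d9:- -> H5
  del 91.96.249.0/24 (clear depth 24)
  lookup 91.0.0.6: bits 010110110 walk d0:H5→d1:-→d2:-→d3:-→d4:-→d5:-→d6:-→d7:-→d8:H5→d9:- -> H5
  + 119.65.0.0/16 (H0) depth=16
  lookup 91.0.3.41: bits 010110110 walk d0:H5→d1:-→d2:-→d3:-→d4:-→d5:-→d6:-→d7:-→d8:H5→d9:- -> H5
  + 119.65.133.0/24 (H4) depth=24
  + 91.96.0.0/12 (H3) depth=12
  + 91.96.249.0/24 (H3) depth=24

== LOOKUPS ==
["H1","H3","H3","H3","H3","H4","H4","H5","H1","H4","H4","H0","H5","H5","H5"]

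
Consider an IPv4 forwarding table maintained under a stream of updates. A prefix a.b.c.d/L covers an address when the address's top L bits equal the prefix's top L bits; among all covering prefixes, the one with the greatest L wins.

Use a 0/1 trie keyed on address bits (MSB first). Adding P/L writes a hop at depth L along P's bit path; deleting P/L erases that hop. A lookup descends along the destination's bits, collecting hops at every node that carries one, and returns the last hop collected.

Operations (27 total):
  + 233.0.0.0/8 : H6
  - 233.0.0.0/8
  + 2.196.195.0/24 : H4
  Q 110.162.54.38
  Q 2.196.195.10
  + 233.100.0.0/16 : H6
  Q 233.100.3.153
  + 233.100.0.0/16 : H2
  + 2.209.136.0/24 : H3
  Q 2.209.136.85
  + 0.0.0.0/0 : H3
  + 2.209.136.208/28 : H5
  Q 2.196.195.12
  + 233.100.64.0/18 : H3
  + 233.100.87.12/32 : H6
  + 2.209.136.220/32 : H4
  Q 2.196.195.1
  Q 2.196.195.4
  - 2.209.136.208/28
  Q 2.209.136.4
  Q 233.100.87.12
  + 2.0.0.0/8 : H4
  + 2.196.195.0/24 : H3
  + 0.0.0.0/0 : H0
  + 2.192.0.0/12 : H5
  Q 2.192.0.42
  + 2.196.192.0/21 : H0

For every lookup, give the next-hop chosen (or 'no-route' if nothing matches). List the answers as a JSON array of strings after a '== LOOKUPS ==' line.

Trace:
  + 233.0.0.0/8 (H6) depth=8
  - 233.0.0.0/8 clear@8
  + 2.196.195.0/24 (H4) depth=24
  ? 110.162.54.38  path d0:-→d1:-  best=no-route
  ? 2.196.195.10  path d0:-→d1:-→d2:-→d3:-→d4:-→d5:-→d6:-→d7:-→d8:-→d9:-→d10:-→d11:-→d12:-→d13:-→d14:-→d15:-→d16:-→d17:-→d18:-→d19:-→d20:-→d21:-→d22:-→d23:-→d24:H4  best=H4
  + 233.100.0.0/16 (H6) depth=16
  ? 233.100.3.153  path d0:-→d1:-→d2:-→d3:-→d4:-→d5:-→d6:-→d7:-→d8:-→d9:-→d10:-→d11:-→d12:-→d13:-→d14:-→d15:-→d16:H6  best=H6
  + 233.100.0.0/16 (H2) depth=16
  + 2.209.136.0/24 (H3) depth=24
  ? 2.209.136.85  path d0:-→d1:-→d2:-→d3:-→d4:-→d5:-→d6:-→d7:-→d8:-→d9:-→d10:-→d11:-→d12:-→d13:-→d14:-→d15:-→d16:-→d17:-→d18:-→d19:-→d20:-→d21:-→d22:-→d23:-→d24:H3  best=H3
  + 0.0.0.0/0 (H3) depth=0
  + 2.209.136.208/28 (H5) depth=28
  ? 2.196.195.12  path d0:H3→d1:-→d2:-→d3:-→d4:-→d5:-→d6:-→d7:-→d8:-→d9:-→d10:-→d11:-→d12:-→d13:-→d14:-→d15:-→d16:-→d17:-→d18:-→d19:-→d20:-→d21:-→d22:-→d23:-→d24:H4  best=H4
  + 233.100.64.0/18 (H3) depth=18
  + 233.100.87.12/32 (H6) depth=32
  + 2.209.136.220/32 (H4) depth=32
  ? 2.196.195.1  path d0:H3→d1:-→d2:-→d3:-→d4:-→d5:-→d6:-→d7:-→d8:-→d9:-→d10:-→d11:-→d12:-→d13:-→d14:-→d15:-→d16:-→d17:-→d18:-→d19:-→d20:-→d21:-→d22:-→d23:-→d24:H4  best=H4
  ? 2.196.195.4  path d0:H3→d1:-→d2:-→d3:-→d4:-→d5:-→d6:-→d7:-→d8:-→d9:-→d10:-→d11:-→d12:-→d13:-→d14:-→d15:-→d16:-→d17:-→d18:-→d19:-→d20:-→d21:-→d22:-→d23:-→d24:H4  best=H4
  - 2.209.136.208/28 clear@28
  ? 2.209.136.4  path d0:H3→d1:-→d2:-→d3:-→d4:-→d5:-→d6:-→d7:-→d8:-→d9:-→d10:-→d11:-→d12:-→d13:-→d14:-→d15:-→d16:-→d17:-→d18:-→d19:-→d20:-→d21:-→d22:-→d23:-→d24:H3  best=H3
  ? 233.100.87.12  path d0:H3→d1:-→d2:-→d3:-→d4:-→d5:-→d6:-→d7:-→d8:-→d9:-→d10:-→d11:-→d12:-→d13:-→d14:-→d15:-→d16:H2→d17:-→d18:H3→d19:-→d20:-→d21:-→d22:-→d23:-→d24:-→d25:-→d26:-→d27:-→d28:-→d29:-→d30:-→d31:-→d32:H6  best=H6
  + 2.0.0.0/8 (H4) depth=8
  + 2.196.195.0/24 (H3) depth=24
  + 0.0.0.0/0 (H0) depth=0
  + 2.192.0.0/12 (H5) depth=12
  ? 2.192.0.42  path d0:H0→d1:-→d2:-→d3:-→d4:-→d5:-→d6:-→d7:-→d8:H4→d9:-→d10:-→d11:-→d12:H5→d13:-  best=H5
  + 2.196.192.0/21 (H0) depth=21

== LOOKUPS ==
["no-route","H4","H6","H3","H4","H4","H4","H3","H6","H5"]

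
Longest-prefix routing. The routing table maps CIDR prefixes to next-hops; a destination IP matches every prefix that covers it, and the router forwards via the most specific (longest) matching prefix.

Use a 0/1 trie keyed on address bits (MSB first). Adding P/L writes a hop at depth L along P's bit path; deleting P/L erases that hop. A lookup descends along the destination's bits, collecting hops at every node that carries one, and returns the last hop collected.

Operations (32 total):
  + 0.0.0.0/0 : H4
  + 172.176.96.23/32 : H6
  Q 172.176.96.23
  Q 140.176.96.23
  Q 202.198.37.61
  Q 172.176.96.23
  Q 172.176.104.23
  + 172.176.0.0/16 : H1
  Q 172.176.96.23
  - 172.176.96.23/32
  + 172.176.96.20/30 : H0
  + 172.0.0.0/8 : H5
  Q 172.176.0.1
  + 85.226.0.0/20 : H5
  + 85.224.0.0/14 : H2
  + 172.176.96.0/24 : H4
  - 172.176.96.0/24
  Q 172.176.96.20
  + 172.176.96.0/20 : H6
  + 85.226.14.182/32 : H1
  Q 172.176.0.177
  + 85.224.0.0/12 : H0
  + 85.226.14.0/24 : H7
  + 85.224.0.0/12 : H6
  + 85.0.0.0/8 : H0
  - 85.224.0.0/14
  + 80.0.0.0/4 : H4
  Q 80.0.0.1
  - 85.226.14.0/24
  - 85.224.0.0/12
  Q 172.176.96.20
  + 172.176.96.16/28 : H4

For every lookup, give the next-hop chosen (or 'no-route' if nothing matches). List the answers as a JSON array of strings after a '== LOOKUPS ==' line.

Apply in order:
  add 0.0.0.0/0 -> H4 at depth 0
  add 172.176.96.23/32 -> H6 at depth 32
  Q 172.176.96.23: descend 10101100101100000110000000010111 ; hops seen [H4,H6] ; pick H6
  Q 140.176.96.23: descend 10 ; hops seen [H4] ; pick H4
  Q 202.198.37.61: descend 1 ; hops seen [H4] ; pick H4
  Q 172.176.96.23: descend 10101100101100000110000000010111 ; hops seen [H4,H6] ; pick H6
  Q 172.176.104.23: descend 10101100101100000110 ; hops seen [H4] ; pick H4
  add 172.176.0.0/16 -> H1 at depth 16
  Q 172.176.96.23: descend 10101100101100000110000000010111 ; hops seen [H4,H1,H6] ; pick H6
  - 172.176.96.23/32 clear@32
  add 172.176.96.20/30 -> H0 at depth 30
  add 172.0.0.0/8 -> H5 at depth 8
  Q 172.176.0.1: descend 10101100101100000 ; hops seen [H4,H5,H1] ; pick H1
  add 85.226.0.0/20 -> H5 at depth 20
  add 85.224.0.0/14 -> H2 at depth 14
  add 172.176.96.0/24 -> H4 at depth 24
  - 172.176.96.0/24 clear@24
  Q 172.176.96.20: descend 101011001011000001100000000101 ; hops seen [H4,H5,H1,H0] ; pick H0
  add 172.176.96.0/20 -> H6 at depth 20
  add 85.226.14.182/32 -> H1 at depth 32
  Q 172.176.0.177: descend 10101100101100000 ; hops seen [H4,H5,H1] ; pick H1
  add 85.224.0.0/12 -> H0 at depth 12
  add 85.226.14.0/24 -> H7 at depth 24
  add 85.224.0.0/12 -> H6 at depth 12
  add 85.0.0.0/8 -> H0 at depth 8
  - 85.224.0.0/14 clear@14
  add 80.0.0.0/4 -> H4 at depth 4
  Q 80.0.0.1: descend 01010 ; hops seen [H4,H4] ; pick H4
  - 85.226.14.0/24 clear@24
  - 85.224.0.0/12 clear@12
  Q 172.176.96.20: descend 101011001011000001100000000101 ; hops seen [H4,H5,H1,H6,H0] ; pick H0
  add 172.176.96.16/28 -> H4 at depth 28

== LOOKUPS ==
["H6","H4","H4","H6","H4","H6","H1","H0","H1","H4","H0"]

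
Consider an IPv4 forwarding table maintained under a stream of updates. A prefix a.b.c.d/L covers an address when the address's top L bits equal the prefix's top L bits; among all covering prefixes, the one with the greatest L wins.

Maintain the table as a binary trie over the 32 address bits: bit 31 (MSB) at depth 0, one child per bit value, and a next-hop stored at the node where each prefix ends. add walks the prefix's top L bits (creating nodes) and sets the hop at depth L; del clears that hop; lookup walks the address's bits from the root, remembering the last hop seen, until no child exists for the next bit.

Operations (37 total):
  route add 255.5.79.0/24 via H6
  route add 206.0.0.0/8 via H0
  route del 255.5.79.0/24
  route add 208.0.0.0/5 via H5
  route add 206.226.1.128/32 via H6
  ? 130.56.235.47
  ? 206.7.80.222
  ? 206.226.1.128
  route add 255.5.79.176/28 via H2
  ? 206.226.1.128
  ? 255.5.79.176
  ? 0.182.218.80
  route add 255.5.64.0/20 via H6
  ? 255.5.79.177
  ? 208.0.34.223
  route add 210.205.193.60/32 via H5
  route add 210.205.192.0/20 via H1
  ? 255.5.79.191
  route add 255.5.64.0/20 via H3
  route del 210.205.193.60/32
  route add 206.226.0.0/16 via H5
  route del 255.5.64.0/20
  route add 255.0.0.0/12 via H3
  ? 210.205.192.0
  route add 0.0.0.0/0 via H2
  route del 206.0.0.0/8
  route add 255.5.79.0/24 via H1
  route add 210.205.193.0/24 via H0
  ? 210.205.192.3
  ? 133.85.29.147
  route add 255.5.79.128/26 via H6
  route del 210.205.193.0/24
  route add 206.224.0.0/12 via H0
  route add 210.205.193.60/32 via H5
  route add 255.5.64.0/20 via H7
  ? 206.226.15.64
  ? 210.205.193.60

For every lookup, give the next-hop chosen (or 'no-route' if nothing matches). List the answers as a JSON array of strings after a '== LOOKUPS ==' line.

Process each operation:
  add 255.5.79.0/24 -> H6 at depth 24
  add 206.0.0.0/8 -> H0 at depth 8
  - 255.5.79.0/24 clear@24
  add 208.0.0.0/5 -> H5 at depth 5
  add 206.226.1.128/32 -> H6 at depth 32
  lookup 130.56.235.47: bits 1 walk d0:-→d1:- -> no-route
  lookup 206.7.80.222: bits 11001110 walk d0:-→d1:-→d2:-→d3:-→d4:-→d5:-→d6:-→d7:-→d8:H0 -> H0
  lookup 206.226.1.128: bits 11001110111000100000000110000000 walk d0:-→d1:-→d2:-→d3:-→d4:-→d5:-→d6:-→d7:-→d8:H0→d9:-→d10:-→d11:-→d12:-→d13:-→d14:-→d15:-→d16:-→d17:-→d18:-→d19:-→d20:-→d21:-→d22:-→d23:-→d24:-→d25:-→d26:-→d27:-→d28:-→d29:-→d30:-→d31:-→d32:H6 -> H6
  add 255.5.79.176/28 -> H2 at depth 28
  lookup 206.226.1.128: bits 11001110111000100000000110000000 walk d0:-→d1:-→d2:-→d3:-→d4:-→d5:-→d6:-→d7:-→d8:H0→d9:-→d10:-→d11:-→d12:-→d13:-→d14:-→d15:-→d16:-→d17:-→d18:-→d19:-→d20:-→d21:-→d22:-→d23:-→d24:-→d25:-→d26:-→d27:-→d28:-→d29:-→d30:-→d31:-→d32:H6 -> H6
  lookup 255.5.79.176: bits 1111111100000101010011111011 walk d0:-→d1:-→d2:-→d3:-→d4:-→d5:-→d6:-→d7:-→d8:-→d9:-→d10:-→d11:-→d12:-→d13:-→d14:-→d15:-→d16:-→d17:-→d18:-→d19:-→d20:-→d21:-→d22:-→d23:-→d24:-→d25:-→d26:-→d27:-→d28:H2 -> H2
  lookup 0.182.218.80: bits ε walk d0:- -> no-route
  add 255.5.64.0/20 -> H6 at depth 20
  lookup 255.5.79.177: bits 1111111100000101010011111011 walk d0:-→d1:-→d2:-→d3:-→d4:-→d5:-→d6:-→d7:-→d8:-→d9:-→d10:-→d11:-→d12:-→d13:-→d14:-→d15:-→d16:-→d17:-→d18:-→d19:-→d20:H6→d21:-→d22:-→d23:-→d24:-→d25:-→d26:-→d27:-→d28:H2 -> H2
  lookup 208.0.34.223: bits 11010 walk d0:-→d1:-→d2:-→d3:-→d4:-→d5:H5 -> H5
  add 210.205.193.60/32 -> H5 at depth 32
  add 210.205.192.0/20 -> H1 at depth 20
  lookup 255.5.79.191: bits 1111111100000101010011111011 walk d0:-→d1:-→d2:-→d3:-→d4:-→d5:-→d6:-→d7:-→d8:-→d9:-→d10:-→d11:-→d12:-→d13:-→d14:-→d15:-→d16:-→d17:-→d18:-→d19:-→d20:H6→d21:-→d22:-→d23:-→d24:-→d25:-→d26:-→d27:-→d28:H2 -> H2
  add 255.5.64.0/20 -> H3 at depth 20
  - 210.205.193.60/32 clear@32
  add 206.226.0.0/16 -> H5 at depth 16
  - 255.5.64.0/20 clear@20
  add 255.0.0.0/12 -> H3 at depth 12
  lookup 210.205.192.0: bits 11010010110011011100000 walk d0:-→d1:-→d2:-→d3:-→d4:-→d5:H5→d6:-→d7:-→d8:-→d9:-→d10:-→d11:-→d12:-→d13:-→d14:-→d15:-→d16:-→d17:-→d18:-→d19:-→d20:H1→d21:-→d22:-→d23:- -> H1
  add 0.0.0.0/0 -> H2 at depth 0
  - 206.0.0.0/8 clear@8
  add 255.5.79.0/24 -> H1 at depth 24
  add 210.205.193.0/24 -> H0 at depth 24
  lookup 210.205.192.3: bits 11010010110011011100000 walk d0:H2→d1:-→d2:-→d3:-→d4:-→d5:H5→d6:-→d7:-→d8:-→d9:-→d10:-→d11:-→d12:-→d13:-→d14:-→d15:-→d16:-→d17:-→d18:-→d19:-→d20:H1→d21:-→d22:-→d23:- -> H1
  lookup 133.85.29.147: bits 1 walk d0:H2→d1:- -> H2
  add 255.5.79.128/26 -> H6 at depth 26
  - 210.205.193.0/24 clear@24
  add 206.224.0.0/12 -> H0 at depth 12
  add 210.205.193.60/32 -> H5 at depth 32
  add 255.5.64.0/20 -> H7 at depth 20
  lookup 206.226.15.64: bits 11001110111000100000 walk d0:H2→d1:-→d2:-→d3:-→d4:-→d5:-→d6:-→d7:-→d8:-→d9:-→d10:-→d11:-→d12:H0→d13:-→d14:-→d15:-→d16:H5→d17:-→d18:-→d19:-→d20:- -> H5
  lookup 210.205.193.60: bits 11010010110011011100000100111100 walk d0:H2→d1:-→d2:-→d3:-→d4:-→d5:H5→d6:-→d7:-→d8:-→d9:-→d10:-→d11:-→d12:-→d13:-→d14:-→d15:-→d16:-→d17:-→d18:-→d19:-→d20:H1→d21:-→d22:-→d23:-→d24:-→d25:-→d26:-→d27:-→d28:-→d29:-→d30:-→d31:-→d32:H5 -> H5

== LOOKUPS ==
["no-route","H0","H6","H6","H2","no-route","H2","H5","H2","H1","H1","H2","H5","H5"]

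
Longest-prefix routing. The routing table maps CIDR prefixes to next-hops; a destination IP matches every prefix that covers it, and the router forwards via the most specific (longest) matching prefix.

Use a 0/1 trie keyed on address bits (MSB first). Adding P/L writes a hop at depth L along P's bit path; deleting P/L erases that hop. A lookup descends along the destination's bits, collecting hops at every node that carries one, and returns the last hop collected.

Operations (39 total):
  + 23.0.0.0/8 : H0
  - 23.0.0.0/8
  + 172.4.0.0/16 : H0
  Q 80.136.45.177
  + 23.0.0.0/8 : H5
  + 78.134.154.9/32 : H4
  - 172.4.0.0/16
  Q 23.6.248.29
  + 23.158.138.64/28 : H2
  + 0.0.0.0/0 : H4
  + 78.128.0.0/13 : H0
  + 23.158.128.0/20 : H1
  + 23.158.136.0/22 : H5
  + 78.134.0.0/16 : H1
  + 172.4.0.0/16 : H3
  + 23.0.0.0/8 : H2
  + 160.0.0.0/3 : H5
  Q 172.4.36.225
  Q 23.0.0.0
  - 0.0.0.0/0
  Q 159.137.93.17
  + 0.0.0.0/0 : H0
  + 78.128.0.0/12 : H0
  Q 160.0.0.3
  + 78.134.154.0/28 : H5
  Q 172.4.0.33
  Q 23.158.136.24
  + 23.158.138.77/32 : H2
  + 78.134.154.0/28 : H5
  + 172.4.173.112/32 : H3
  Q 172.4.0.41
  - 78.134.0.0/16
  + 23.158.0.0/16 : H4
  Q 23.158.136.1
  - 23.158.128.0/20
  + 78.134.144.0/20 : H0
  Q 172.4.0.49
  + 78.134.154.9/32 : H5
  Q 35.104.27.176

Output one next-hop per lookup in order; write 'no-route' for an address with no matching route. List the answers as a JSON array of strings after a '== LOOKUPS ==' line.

Process each operation:
  + 23.0.0.0/8 (H0) depth=8
  del 23.0.0.0/8 (clear depth 8)
  + 172.4.0.0/16 (H0) depth=16
  lookup 80.136.45.177: bits 0 walk d0:-→d1:- -> no-route
  + 23.0.0.0/8 (H5) depth=8
  + 78.134.154.9/32 (H4) depth=32
  del 172.4.0.0/16 (clear depth 16)
  lookup 23.6.248.29: bits 00010111 walk d0:-→d1:-→d2:-→d3:-→d4:-→d5:-→d6:-→d7:-→d8:H5 -> H5
  + 23.158.138.64/28 (H2) depth=28
  + 0.0.0.0/0 (H4) depth=0
  + 78.128.0.0/13 (H0) depth=13
  + 23.158.128.0/20 (H1) depth=20
  + 23.158.136.0/22 (H5) depth=22
  + 78.134.0.0/16 (H1) depth=16
  + 172.4.0.0/16 (H3) depth=16
  + 23.0.0.0/8 (H2) depth=8
  + 160.0.0.0/3 (H5) depth=3
  lookup 172.4.36.225: bits 1010110000000100 walk d0:H4→d1:-→d2:-→d3:H5→d4:-→d5:-→d6:-→d7:-→d8:-→d9:-→d10:-→d11:-→d12:-→d13:-→d14:-→d15:-→d16:H3 -> H3
  lookup 23.0.0.0: bits 00010111 walk d0:H4→d1:-→d2:-→d3:-→d4:-→d5:-→d6:-→d7:-→d8:H2 -> H2
  del 0.0.0.0/0 (clear depth 0)
  lookup 159.137.93.17: bits 10 walk d0:-→d1:-→d2:- -> no-route
  + 0.0.0.0/0 (H0) depth=0
  + 78.128.0.0/12 (H0) depth=12
  lookup 160.0.0.3: bits 1010 walk d0:H0→d1:-→d2:-→d3:H5→d4:- -> H5
  + 78.134.154.0/28 (H5) depth=28
  lookup 172.4.0.33: bits 1010110000000100 walk d0:H0→d1:-→d2:-→d3:H5→d4:-→d5:-→d6:-→d7:-→d8:-→d9:-→d10:-→d11:-→d12:-→d13:-→d14:-→d15:-→d16:H3 -> H3
  lookup 23.158.136.24: bits 0001011110011110100010 walk d0:H0→d1:-→d2:-→d3:-→d4:-→d5:-→d6:-→d7:-→d8:H2→d9:-→d10:-→d11:-→d12:-→d13:-→d14:-→d15:-→d16:-→d17:-→d18:-→d19:-→d20:H1→d21:-→d22:H5 -> H5
  + 23.158.138.77/32 (H2) depth=32
  + 78.134.154.0/28 (H5) depth=28
  + 172.4.173.112/32 (H3) depth=32
  lookup 172.4.0.41: bits 1010110000000100 walk d0:H0→d1:-→d2:-→d3:H5→d4:-→d5:-→d6:-→d7:-→d8:-→d9:-→d10:-→d11:-→d12:-→d13:-→d14:-→d15:-→d16:H3 -> H3
  del 78.134.0.0/16 (clear depth 16)
  + 23.158.0.0/16 (H4) depth=16
  lookup 23.158.136.1: bits 0001011110011110100010 walk d0:H0→d1:-→d2:-→d3:-→d4:-→d5:-→d6:-→d7:-→d8:H2→d9:-→d10:-→d11:-→d12:-→d13:-→d14:-→d15:-→d16:H4→d17:-→d18:-→d19:-→d20:H1→d21:-→d22:H5 -> H5
  del 23.158.128.0/20 (clear depth 20)
  + 78.134.144.0/20 (H0) depth=20
  lookup 172.4.0.49: bits 1010110000000100 walk d0:H0→d1:-→d2:-→d3:H5→d4:-→d5:-→d6:-→d7:-→d8:-→d9:-→d10:-→d11:-→d12:-→d13:-→d14:-→d15:-→d16:H3 -> H3
  + 78.134.154.9/32 (H5) depth=32
  lookup 35.104.27.176: bits 00 walk d0:H0→d1:-→d2:- -> H0

== LOOKUPS ==
["no-route","H5","H3","H2","no-route","H5","H3","H5","H3","H5","H3","H0"]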